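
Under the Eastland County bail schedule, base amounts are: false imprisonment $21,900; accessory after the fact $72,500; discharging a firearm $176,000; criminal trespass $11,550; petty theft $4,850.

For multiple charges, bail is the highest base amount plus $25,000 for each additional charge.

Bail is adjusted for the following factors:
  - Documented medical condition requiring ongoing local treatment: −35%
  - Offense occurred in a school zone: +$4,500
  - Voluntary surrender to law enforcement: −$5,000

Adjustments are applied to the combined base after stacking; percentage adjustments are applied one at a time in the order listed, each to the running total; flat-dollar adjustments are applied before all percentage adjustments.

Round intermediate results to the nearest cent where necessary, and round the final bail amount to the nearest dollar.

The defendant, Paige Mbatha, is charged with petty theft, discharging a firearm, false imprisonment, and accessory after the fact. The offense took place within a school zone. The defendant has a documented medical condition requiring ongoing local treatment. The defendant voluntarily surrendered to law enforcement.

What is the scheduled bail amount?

Base amounts from the schedule: petty theft $4,850; discharging a firearm $176,000; false imprisonment $21,900; accessory after the fact $72,500.
Stacking rule: highest base plus $25,000 per additional charge. Highest is discharging a firearm at $176,000; 3 additional charges → +$75,000. Combined base = $251,000.
Offense occurred in a school zone (+$4,500 flat): $251,000 + $4,500 = $255,500.
Voluntary surrender to law enforcement (−$5,000 flat): $255,500 − $5,000 = $250,500.
Documented medical condition requiring ongoing local treatment (−35%): $250,500 × 0.65 = $162,825.

$162,825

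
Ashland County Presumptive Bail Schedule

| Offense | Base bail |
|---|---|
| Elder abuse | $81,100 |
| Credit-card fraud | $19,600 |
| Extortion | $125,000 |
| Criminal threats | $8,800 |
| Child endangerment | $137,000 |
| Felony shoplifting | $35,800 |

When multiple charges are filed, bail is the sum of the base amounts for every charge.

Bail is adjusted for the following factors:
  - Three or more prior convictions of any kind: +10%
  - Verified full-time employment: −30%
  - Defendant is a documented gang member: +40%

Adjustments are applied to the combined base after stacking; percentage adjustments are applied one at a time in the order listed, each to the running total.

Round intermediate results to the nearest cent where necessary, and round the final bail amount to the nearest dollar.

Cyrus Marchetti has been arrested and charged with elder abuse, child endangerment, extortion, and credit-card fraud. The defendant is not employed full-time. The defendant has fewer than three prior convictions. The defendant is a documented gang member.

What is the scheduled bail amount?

$507,780

Base amounts from the schedule: elder abuse $81,100; child endangerment $137,000; extortion $125,000; credit-card fraud $19,600.
Stacking rule: sum of all bases. $81,100 + $137,000 + $125,000 + $19,600 = $362,700.
Defendant is a documented gang member (+40%): $362,700 × 1.4 = $507,780.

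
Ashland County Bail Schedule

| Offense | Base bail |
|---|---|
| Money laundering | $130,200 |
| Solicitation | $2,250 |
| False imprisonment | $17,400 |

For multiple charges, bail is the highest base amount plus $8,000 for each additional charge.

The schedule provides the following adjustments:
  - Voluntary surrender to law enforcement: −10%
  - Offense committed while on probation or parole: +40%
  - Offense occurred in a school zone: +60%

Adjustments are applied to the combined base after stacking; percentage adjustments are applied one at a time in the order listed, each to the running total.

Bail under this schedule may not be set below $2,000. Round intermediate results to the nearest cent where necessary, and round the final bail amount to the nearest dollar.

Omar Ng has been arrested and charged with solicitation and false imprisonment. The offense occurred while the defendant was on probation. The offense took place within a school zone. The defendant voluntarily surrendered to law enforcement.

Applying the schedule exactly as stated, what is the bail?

Base amounts from the schedule: solicitation $2,250; false imprisonment $17,400.
Stacking rule: highest base plus $8,000 per additional charge. Highest is false imprisonment at $17,400; 1 additional charge → +$8,000. Combined base = $25,400.
Voluntary surrender to law enforcement (−10%): $25,400 × 0.9 = $22,860.
Offense committed while on probation or parole (+40%): $22,860 × 1.4 = $32,004.
Offense occurred in a school zone (+60%): $32,004 × 1.6 = $51,206.40.
$51,206.40 is at or above the $2,000 minimum.
Rounded to the nearest dollar: $51,206.

$51,206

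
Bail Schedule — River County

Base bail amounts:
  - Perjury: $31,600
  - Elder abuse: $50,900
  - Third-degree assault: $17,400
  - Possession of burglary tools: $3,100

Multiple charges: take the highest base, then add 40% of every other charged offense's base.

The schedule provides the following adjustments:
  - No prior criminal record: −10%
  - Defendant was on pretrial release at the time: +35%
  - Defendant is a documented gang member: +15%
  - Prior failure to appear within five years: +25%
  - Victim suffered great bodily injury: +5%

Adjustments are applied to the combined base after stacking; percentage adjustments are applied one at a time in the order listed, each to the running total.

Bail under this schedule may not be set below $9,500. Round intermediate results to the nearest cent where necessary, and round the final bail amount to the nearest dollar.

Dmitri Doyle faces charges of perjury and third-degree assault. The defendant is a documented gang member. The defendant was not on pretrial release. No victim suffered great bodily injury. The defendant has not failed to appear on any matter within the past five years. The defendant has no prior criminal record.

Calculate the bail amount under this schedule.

Base amounts from the schedule: perjury $31,600; third-degree assault $17,400.
Stacking rule: highest base plus 40% of each additional charge. Highest is perjury at $31,600. Additional: $17,400 × 40% = $6,960. Combined base = $31,600 + $6,960 = $38,560.
No prior criminal record (−10%): $38,560 × 0.9 = $34,704.
Defendant is a documented gang member (+15%): $34,704 × 1.15 = $39,909.60.
$39,909.60 is at or above the $9,500 minimum.
Rounded to the nearest dollar: $39,910.

$39,910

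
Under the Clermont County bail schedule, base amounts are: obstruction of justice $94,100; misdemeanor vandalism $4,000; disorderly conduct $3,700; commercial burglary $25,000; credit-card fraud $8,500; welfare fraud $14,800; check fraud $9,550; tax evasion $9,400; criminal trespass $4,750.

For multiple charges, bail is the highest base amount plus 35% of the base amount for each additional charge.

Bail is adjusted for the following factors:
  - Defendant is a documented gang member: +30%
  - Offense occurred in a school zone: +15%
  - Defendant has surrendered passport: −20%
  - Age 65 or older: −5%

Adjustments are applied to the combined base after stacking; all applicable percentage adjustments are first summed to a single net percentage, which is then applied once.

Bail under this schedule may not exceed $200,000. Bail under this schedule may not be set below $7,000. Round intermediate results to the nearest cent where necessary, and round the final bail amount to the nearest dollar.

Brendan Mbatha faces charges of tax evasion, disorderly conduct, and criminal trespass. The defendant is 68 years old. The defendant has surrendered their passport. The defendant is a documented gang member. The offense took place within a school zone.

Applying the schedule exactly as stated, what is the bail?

$14,829

Base amounts from the schedule: tax evasion $9,400; disorderly conduct $3,700; criminal trespass $4,750.
Stacking rule: highest base plus 35% of each additional charge. Highest is tax evasion at $9,400. Additional: $3,700 × 35% = $1,295; $4,750 × 35% = $1,662.50. Combined base = $9,400 + $2,957.50 = $12,357.50.
Net percentage adjustment: +30% +15% −20% −5% = +20%. $12,357.50 × 1.2 = $14,829.
$14,829 is within the $200,000 maximum.
$14,829 is at or above the $7,000 minimum.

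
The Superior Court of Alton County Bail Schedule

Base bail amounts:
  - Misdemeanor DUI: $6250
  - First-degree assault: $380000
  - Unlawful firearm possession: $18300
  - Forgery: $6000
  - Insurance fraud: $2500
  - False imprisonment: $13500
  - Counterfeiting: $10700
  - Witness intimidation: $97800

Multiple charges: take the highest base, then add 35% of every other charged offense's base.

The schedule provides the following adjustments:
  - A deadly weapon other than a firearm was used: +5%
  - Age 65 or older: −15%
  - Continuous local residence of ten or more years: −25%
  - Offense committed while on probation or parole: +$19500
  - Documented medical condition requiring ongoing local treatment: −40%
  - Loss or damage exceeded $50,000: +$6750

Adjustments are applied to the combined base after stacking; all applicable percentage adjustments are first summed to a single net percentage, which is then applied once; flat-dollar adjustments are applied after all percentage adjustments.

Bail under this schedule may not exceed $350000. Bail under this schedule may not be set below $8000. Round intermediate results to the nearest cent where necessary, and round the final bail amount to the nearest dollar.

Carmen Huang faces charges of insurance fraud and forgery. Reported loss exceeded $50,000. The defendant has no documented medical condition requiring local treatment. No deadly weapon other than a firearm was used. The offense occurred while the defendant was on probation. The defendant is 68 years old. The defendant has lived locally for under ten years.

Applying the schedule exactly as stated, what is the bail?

$32094

Base amounts from the schedule: insurance fraud $2500; forgery $6000.
Stacking rule: highest base plus 35% of each additional charge. Highest is forgery at $6000. Additional: $2500 × 35% = $875. Combined base = $6000 + $875 = $6875.
Age 65 or older (−15%): $6875 × 0.85 = $5843.75.
Offense committed while on probation or parole (+$19500 flat): $5843.75 + $19500 = $25343.75.
Loss or damage exceeded $50,000 (+$6750 flat): $25343.75 + $6750 = $32093.75.
$32093.75 is within the $350000 maximum.
$32093.75 is at or above the $8000 minimum.
Rounded to the nearest dollar: $32094.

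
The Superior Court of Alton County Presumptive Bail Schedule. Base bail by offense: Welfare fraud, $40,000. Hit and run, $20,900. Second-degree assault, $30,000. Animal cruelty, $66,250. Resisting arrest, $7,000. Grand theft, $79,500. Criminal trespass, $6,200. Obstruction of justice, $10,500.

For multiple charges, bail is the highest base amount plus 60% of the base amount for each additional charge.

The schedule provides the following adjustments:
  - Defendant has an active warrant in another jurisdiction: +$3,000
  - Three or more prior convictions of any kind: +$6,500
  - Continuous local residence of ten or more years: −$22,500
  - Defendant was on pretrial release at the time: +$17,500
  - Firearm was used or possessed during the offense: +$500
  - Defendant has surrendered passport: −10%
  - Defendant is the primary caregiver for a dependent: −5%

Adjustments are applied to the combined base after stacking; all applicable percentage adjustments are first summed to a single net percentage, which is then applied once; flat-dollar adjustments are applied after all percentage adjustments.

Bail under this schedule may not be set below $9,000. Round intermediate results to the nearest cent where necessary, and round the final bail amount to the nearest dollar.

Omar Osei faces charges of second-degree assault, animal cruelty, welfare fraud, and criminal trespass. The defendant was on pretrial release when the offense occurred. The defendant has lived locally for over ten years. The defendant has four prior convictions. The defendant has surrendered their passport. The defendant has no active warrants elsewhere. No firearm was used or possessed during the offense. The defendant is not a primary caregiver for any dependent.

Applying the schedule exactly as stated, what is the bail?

$102,273

Base amounts from the schedule: second-degree assault $30,000; animal cruelty $66,250; welfare fraud $40,000; criminal trespass $6,200.
Stacking rule: highest base plus 60% of each additional charge. Highest is animal cruelty at $66,250. Additional: $30,000 × 60% = $18,000; $40,000 × 60% = $24,000; $6,200 × 60% = $3,720. Combined base = $66,250 + $45,720 = $111,970.
Defendant has surrendered passport (−10%): $111,970 × 0.9 = $100,773.
Three or more prior convictions of any kind (+$6,500 flat): $100,773 + $6,500 = $107,273.
Continuous local residence of ten or more years (−$22,500 flat): $107,273 − $22,500 = $84,773.
Defendant was on pretrial release at the time (+$17,500 flat): $84,773 + $17,500 = $102,273.
$102,273 is at or above the $9,000 minimum.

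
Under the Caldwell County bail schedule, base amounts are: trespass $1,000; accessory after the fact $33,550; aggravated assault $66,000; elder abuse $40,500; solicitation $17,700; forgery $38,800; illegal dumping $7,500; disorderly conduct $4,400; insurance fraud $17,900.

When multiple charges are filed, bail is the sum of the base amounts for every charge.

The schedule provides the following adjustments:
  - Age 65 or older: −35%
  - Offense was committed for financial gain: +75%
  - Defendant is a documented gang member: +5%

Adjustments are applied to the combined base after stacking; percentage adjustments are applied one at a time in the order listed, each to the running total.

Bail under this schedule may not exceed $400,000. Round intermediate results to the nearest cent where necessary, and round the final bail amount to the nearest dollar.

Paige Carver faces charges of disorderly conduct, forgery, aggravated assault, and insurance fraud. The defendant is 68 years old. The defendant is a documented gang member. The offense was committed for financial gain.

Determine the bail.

Base amounts from the schedule: disorderly conduct $4,400; forgery $38,800; aggravated assault $66,000; insurance fraud $17,900.
Stacking rule: sum of all bases. $4,400 + $38,800 + $66,000 + $17,900 = $127,100.
Age 65 or older (−35%): $127,100 × 0.65 = $82,615.
Offense was committed for financial gain (+75%): $82,615 × 1.75 = $144,576.25.
Defendant is a documented gang member (+5%): $144,576.25 × 1.05 = $151,805.06.
$151,805.06 is within the $400,000 maximum.
Rounded to the nearest dollar: $151,805.

$151,805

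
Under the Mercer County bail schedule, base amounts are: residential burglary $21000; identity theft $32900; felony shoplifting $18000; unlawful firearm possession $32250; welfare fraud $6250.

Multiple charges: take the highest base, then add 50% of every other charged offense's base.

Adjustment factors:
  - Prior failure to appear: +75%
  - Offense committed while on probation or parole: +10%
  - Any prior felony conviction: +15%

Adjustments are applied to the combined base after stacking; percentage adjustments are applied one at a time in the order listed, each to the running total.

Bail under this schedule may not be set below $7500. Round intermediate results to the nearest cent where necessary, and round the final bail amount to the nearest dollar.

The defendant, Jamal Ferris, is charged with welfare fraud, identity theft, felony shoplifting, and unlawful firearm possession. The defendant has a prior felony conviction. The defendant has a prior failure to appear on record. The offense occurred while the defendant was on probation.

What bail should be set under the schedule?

Base amounts from the schedule: welfare fraud $6250; identity theft $32900; felony shoplifting $18000; unlawful firearm possession $32250.
Stacking rule: highest base plus 50% of each additional charge. Highest is identity theft at $32900. Additional: $6250 × 50% = $3125; $18000 × 50% = $9000; $32250 × 50% = $16125. Combined base = $32900 + $28250 = $61150.
Prior failure to appear (+75%): $61150 × 1.75 = $107012.50.
Offense committed while on probation or parole (+10%): $107012.50 × 1.1 = $117713.75.
Any prior felony conviction (+15%): $117713.75 × 1.15 = $135370.81.
$135370.81 is at or above the $7500 minimum.
Rounded to the nearest dollar: $135371.

$135371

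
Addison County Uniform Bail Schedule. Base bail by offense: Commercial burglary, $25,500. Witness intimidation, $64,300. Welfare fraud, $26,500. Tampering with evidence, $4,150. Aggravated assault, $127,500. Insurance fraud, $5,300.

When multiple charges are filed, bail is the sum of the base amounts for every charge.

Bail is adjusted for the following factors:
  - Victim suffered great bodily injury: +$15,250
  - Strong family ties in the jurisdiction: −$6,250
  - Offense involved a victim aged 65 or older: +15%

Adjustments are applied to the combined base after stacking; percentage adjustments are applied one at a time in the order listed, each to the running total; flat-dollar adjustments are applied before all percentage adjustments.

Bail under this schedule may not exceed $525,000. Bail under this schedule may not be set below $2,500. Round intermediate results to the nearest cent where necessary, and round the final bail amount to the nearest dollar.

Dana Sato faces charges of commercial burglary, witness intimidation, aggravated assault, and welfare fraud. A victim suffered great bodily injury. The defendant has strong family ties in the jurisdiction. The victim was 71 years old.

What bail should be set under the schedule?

$290,720

Base amounts from the schedule: commercial burglary $25,500; witness intimidation $64,300; aggravated assault $127,500; welfare fraud $26,500.
Stacking rule: sum of all bases. $25,500 + $64,300 + $127,500 + $26,500 = $243,800.
Victim suffered great bodily injury (+$15,250 flat): $243,800 + $15,250 = $259,050.
Strong family ties in the jurisdiction (−$6,250 flat): $259,050 − $6,250 = $252,800.
Offense involved a victim aged 65 or older (+15%): $252,800 × 1.15 = $290,720.
$290,720 is within the $525,000 maximum.
$290,720 is at or above the $2,500 minimum.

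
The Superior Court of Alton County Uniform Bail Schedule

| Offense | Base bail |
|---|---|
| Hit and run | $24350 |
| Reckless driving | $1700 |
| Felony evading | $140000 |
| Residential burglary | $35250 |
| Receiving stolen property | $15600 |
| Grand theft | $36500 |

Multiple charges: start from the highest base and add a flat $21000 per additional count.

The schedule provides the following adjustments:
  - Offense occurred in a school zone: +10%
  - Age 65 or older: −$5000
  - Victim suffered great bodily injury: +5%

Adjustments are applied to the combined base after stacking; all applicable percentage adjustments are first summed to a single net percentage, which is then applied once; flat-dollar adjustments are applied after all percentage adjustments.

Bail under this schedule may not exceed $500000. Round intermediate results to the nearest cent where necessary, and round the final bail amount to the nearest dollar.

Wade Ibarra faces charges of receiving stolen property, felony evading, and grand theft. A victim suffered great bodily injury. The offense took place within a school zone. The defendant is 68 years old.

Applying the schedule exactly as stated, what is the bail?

$204300

Base amounts from the schedule: receiving stolen property $15600; felony evading $140000; grand theft $36500.
Stacking rule: highest base plus $21000 per additional charge. Highest is felony evading at $140000; 2 additional charges → +$42000. Combined base = $182000.
Net percentage adjustment: +10% +5% = +15%. $182000 × 1.15 = $209300.
Age 65 or older (−$5000 flat): $209300 − $5000 = $204300.
$204300 is within the $500000 maximum.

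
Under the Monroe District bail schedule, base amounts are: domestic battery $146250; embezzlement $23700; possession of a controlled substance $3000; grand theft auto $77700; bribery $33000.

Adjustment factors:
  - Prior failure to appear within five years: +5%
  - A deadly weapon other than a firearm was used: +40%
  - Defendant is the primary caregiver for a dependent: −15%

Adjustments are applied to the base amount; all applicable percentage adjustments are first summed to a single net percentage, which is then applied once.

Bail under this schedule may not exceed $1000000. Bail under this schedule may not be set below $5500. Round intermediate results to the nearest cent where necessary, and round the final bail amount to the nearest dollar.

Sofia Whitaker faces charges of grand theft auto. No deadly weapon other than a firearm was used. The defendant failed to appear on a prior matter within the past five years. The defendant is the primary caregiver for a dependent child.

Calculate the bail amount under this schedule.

$69930

Base amounts from the schedule: grand theft auto $77700.
Single charge. Combined base = $77700.
Net percentage adjustment: +5% −15% = −10%. $77700 × 0.9 = $69930.
$69930 is within the $1000000 maximum.
$69930 is at or above the $5500 minimum.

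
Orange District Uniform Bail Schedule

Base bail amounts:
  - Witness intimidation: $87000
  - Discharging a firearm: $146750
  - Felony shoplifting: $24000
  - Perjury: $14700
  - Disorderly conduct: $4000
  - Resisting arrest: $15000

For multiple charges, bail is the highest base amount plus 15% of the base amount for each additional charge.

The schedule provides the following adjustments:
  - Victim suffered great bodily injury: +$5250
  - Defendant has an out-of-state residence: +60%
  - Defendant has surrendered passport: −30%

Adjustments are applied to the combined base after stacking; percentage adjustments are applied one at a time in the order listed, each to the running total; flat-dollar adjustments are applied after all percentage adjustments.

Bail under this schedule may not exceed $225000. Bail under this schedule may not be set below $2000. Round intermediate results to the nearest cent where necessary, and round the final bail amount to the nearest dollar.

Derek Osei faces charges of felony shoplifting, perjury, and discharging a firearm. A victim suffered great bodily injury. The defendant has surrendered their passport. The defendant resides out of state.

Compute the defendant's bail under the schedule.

Base amounts from the schedule: felony shoplifting $24000; perjury $14700; discharging a firearm $146750.
Stacking rule: highest base plus 15% of each additional charge. Highest is discharging a firearm at $146750. Additional: $24000 × 15% = $3600; $14700 × 15% = $2205. Combined base = $146750 + $5805 = $152555.
Defendant has an out-of-state residence (+60%): $152555 × 1.6 = $244088.
Defendant has surrendered passport (−30%): $244088 × 0.7 = $170861.60.
Victim suffered great bodily injury (+$5250 flat): $170861.60 + $5250 = $176111.60.
$176111.60 is within the $225000 maximum.
$176111.60 is at or above the $2000 minimum.
Rounded to the nearest dollar: $176112.

$176112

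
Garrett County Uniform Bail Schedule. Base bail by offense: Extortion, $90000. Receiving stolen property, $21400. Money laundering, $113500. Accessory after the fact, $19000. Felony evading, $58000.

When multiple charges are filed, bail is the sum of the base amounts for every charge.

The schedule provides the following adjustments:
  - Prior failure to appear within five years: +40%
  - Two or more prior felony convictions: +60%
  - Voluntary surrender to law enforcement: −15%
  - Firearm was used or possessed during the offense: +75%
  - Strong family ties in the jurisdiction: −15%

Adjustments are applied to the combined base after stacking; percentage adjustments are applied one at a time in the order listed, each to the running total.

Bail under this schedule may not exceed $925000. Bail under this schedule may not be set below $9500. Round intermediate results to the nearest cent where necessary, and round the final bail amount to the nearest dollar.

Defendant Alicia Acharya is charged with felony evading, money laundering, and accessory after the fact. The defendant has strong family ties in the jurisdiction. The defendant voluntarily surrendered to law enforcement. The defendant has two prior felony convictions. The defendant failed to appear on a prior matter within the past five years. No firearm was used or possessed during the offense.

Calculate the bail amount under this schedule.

Base amounts from the schedule: felony evading $58000; money laundering $113500; accessory after the fact $19000.
Stacking rule: sum of all bases. $58000 + $113500 + $19000 = $190500.
Prior failure to appear within five years (+40%): $190500 × 1.4 = $266700.
Two or more prior felony convictions (+60%): $266700 × 1.6 = $426720.
Voluntary surrender to law enforcement (−15%): $426720 × 0.85 = $362712.
Strong family ties in the jurisdiction (−15%): $362712 × 0.85 = $308305.20.
$308305.20 is within the $925000 maximum.
$308305.20 is at or above the $9500 minimum.
Rounded to the nearest dollar: $308305.

$308305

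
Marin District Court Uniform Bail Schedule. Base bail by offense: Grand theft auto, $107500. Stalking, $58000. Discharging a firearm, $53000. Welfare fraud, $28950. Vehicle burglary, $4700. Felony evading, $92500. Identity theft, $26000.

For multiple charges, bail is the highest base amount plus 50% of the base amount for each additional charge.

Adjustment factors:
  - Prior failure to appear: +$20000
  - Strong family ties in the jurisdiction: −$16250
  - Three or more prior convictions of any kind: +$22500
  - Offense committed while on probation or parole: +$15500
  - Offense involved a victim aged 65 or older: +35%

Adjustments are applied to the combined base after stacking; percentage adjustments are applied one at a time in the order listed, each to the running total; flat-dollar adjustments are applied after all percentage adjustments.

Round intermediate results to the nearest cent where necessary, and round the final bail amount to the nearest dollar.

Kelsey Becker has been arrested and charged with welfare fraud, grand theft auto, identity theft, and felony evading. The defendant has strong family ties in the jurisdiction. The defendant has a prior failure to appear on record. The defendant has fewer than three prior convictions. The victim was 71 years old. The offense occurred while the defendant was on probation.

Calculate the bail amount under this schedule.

$263904

Base amounts from the schedule: welfare fraud $28950; grand theft auto $107500; identity theft $26000; felony evading $92500.
Stacking rule: highest base plus 50% of each additional charge. Highest is grand theft auto at $107500. Additional: $28950 × 50% = $14475; $26000 × 50% = $13000; $92500 × 50% = $46250. Combined base = $107500 + $73725 = $181225.
Offense involved a victim aged 65 or older (+35%): $181225 × 1.35 = $244653.75.
Prior failure to appear (+$20000 flat): $244653.75 + $20000 = $264653.75.
Strong family ties in the jurisdiction (−$16250 flat): $264653.75 − $16250 = $248403.75.
Offense committed while on probation or parole (+$15500 flat): $248403.75 + $15500 = $263903.75.
Rounded to the nearest dollar: $263904.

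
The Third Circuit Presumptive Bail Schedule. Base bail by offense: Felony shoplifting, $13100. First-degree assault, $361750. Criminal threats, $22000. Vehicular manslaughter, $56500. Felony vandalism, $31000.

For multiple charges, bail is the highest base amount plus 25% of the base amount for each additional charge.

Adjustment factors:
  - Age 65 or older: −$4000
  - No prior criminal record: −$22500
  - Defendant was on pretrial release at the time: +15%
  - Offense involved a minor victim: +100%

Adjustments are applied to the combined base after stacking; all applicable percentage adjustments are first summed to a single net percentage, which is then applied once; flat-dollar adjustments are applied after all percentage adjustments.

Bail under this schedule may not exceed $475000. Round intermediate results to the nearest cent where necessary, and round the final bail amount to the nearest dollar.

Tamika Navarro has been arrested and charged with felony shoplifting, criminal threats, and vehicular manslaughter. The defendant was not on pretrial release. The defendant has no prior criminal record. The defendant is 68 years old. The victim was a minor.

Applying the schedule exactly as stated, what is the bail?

$104050

Base amounts from the schedule: felony shoplifting $13100; criminal threats $22000; vehicular manslaughter $56500.
Stacking rule: highest base plus 25% of each additional charge. Highest is vehicular manslaughter at $56500. Additional: $13100 × 25% = $3275; $22000 × 25% = $5500. Combined base = $56500 + $8775 = $65275.
Offense involved a minor victim (+100%): $65275 × 2 = $130550.
Age 65 or older (−$4000 flat): $130550 − $4000 = $126550.
No prior criminal record (−$22500 flat): $126550 − $22500 = $104050.
$104050 is within the $475000 maximum.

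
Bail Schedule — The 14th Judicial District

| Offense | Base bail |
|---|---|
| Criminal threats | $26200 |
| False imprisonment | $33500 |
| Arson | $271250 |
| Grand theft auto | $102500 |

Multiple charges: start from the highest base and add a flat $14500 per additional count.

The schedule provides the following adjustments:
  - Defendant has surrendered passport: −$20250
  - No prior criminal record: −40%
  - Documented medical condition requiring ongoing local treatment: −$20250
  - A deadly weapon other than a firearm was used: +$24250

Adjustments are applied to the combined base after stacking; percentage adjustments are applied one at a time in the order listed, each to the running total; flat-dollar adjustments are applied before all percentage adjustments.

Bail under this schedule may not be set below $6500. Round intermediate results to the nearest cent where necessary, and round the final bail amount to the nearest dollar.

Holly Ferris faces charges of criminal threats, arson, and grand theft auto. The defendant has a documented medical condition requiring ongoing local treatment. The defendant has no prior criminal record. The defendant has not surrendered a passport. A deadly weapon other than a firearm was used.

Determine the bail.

Base amounts from the schedule: criminal threats $26200; arson $271250; grand theft auto $102500.
Stacking rule: highest base plus $14500 per additional charge. Highest is arson at $271250; 2 additional charges → +$29000. Combined base = $300250.
Documented medical condition requiring ongoing local treatment (−$20250 flat): $300250 − $20250 = $280000.
A deadly weapon other than a firearm was used (+$24250 flat): $280000 + $24250 = $304250.
No prior criminal record (−40%): $304250 × 0.6 = $182550.
$182550 is at or above the $6500 minimum.

$182550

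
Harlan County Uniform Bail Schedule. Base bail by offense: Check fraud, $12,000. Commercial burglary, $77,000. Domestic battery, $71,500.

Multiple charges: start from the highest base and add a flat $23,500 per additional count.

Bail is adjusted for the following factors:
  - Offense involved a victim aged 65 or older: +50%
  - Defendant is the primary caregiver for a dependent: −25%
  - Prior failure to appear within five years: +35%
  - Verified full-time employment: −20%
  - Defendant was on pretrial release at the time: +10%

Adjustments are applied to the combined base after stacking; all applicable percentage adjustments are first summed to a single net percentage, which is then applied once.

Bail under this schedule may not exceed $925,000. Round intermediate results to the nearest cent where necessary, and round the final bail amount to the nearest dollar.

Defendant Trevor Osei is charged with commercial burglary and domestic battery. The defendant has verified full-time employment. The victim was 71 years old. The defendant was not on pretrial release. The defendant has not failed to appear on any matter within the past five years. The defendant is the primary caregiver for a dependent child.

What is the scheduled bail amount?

Base amounts from the schedule: commercial burglary $77,000; domestic battery $71,500.
Stacking rule: highest base plus $23,500 per additional charge. Highest is commercial burglary at $77,000; 1 additional charge → +$23,500. Combined base = $100,500.
Net percentage adjustment: +50% −25% −20% = +5%. $100,500 × 1.05 = $105,525.
$105,525 is within the $925,000 maximum.

$105,525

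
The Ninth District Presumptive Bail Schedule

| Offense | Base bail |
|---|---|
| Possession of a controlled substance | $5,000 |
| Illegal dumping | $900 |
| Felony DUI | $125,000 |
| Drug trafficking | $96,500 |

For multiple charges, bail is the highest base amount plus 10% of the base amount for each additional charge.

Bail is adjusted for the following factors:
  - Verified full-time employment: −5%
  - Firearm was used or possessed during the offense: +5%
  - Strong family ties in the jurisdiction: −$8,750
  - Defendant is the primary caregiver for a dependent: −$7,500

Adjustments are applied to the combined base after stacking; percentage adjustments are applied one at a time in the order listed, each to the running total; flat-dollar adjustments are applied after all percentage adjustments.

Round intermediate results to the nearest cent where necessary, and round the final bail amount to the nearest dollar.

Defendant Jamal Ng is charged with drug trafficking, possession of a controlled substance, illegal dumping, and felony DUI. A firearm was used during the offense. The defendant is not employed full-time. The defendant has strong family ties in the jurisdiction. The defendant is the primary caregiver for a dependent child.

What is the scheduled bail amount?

$125,752

Base amounts from the schedule: drug trafficking $96,500; possession of a controlled substance $5,000; illegal dumping $900; felony DUI $125,000.
Stacking rule: highest base plus 10% of each additional charge. Highest is felony DUI at $125,000. Additional: $96,500 × 10% = $9,650; $5,000 × 10% = $500; $900 × 10% = $90. Combined base = $125,000 + $10,240 = $135,240.
Firearm was used or possessed during the offense (+5%): $135,240 × 1.05 = $142,002.
Strong family ties in the jurisdiction (−$8,750 flat): $142,002 − $8,750 = $133,252.
Defendant is the primary caregiver for a dependent (−$7,500 flat): $133,252 − $7,500 = $125,752.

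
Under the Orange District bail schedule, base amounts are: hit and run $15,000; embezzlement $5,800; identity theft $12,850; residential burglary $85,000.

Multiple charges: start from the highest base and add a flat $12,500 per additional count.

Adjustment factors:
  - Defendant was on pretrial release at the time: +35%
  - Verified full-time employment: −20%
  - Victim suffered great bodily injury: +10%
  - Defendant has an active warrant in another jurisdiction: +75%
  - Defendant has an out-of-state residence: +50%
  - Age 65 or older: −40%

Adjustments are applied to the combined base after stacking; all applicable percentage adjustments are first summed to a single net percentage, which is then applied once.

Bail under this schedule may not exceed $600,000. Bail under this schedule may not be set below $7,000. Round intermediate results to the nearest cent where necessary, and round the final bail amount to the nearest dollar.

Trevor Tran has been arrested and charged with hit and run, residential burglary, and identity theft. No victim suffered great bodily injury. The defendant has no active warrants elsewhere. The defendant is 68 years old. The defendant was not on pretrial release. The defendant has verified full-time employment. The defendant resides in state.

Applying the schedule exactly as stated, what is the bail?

$44,000

Base amounts from the schedule: hit and run $15,000; residential burglary $85,000; identity theft $12,850.
Stacking rule: highest base plus $12,500 per additional charge. Highest is residential burglary at $85,000; 2 additional charges → +$25,000. Combined base = $110,000.
Net percentage adjustment: −20% −40% = −60%. $110,000 × 0.4 = $44,000.
$44,000 is within the $600,000 maximum.
$44,000 is at or above the $7,000 minimum.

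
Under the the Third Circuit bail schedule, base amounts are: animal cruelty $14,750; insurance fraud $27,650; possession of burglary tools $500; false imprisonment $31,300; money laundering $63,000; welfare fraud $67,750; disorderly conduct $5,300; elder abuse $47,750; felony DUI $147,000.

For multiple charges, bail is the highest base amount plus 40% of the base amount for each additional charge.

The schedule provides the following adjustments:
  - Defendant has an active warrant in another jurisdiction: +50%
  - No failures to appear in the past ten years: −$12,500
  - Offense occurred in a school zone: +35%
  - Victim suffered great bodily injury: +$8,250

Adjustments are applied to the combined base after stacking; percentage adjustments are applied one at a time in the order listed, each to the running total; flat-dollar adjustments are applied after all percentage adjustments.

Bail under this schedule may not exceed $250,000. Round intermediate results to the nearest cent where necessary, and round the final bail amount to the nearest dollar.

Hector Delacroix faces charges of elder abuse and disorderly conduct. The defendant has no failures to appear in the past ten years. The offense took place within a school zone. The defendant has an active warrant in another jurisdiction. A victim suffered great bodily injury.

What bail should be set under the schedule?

Base amounts from the schedule: elder abuse $47,750; disorderly conduct $5,300.
Stacking rule: highest base plus 40% of each additional charge. Highest is elder abuse at $47,750. Additional: $5,300 × 40% = $2,120. Combined base = $47,750 + $2,120 = $49,870.
Defendant has an active warrant in another jurisdiction (+50%): $49,870 × 1.5 = $74,805.
Offense occurred in a school zone (+35%): $74,805 × 1.35 = $100,986.75.
No failures to appear in the past ten years (−$12,500 flat): $100,986.75 − $12,500 = $88,486.75.
Victim suffered great bodily injury (+$8,250 flat): $88,486.75 + $8,250 = $96,736.75.
$96,736.75 is within the $250,000 maximum.
Rounded to the nearest dollar: $96,737.

$96,737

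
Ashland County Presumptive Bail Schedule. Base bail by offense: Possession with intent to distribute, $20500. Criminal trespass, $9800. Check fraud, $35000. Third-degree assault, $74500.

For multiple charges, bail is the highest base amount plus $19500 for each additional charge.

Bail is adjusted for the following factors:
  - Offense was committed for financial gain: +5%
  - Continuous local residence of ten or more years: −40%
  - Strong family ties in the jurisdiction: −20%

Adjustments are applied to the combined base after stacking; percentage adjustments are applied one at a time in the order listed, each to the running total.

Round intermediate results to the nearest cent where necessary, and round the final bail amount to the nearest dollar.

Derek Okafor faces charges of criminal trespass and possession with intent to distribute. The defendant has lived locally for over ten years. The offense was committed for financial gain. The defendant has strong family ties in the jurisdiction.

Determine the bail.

$20160

Base amounts from the schedule: criminal trespass $9800; possession with intent to distribute $20500.
Stacking rule: highest base plus $19500 per additional charge. Highest is possession with intent to distribute at $20500; 1 additional charge → +$19500. Combined base = $40000.
Offense was committed for financial gain (+5%): $40000 × 1.05 = $42000.
Continuous local residence of ten or more years (−40%): $42000 × 0.6 = $25200.
Strong family ties in the jurisdiction (−20%): $25200 × 0.8 = $20160.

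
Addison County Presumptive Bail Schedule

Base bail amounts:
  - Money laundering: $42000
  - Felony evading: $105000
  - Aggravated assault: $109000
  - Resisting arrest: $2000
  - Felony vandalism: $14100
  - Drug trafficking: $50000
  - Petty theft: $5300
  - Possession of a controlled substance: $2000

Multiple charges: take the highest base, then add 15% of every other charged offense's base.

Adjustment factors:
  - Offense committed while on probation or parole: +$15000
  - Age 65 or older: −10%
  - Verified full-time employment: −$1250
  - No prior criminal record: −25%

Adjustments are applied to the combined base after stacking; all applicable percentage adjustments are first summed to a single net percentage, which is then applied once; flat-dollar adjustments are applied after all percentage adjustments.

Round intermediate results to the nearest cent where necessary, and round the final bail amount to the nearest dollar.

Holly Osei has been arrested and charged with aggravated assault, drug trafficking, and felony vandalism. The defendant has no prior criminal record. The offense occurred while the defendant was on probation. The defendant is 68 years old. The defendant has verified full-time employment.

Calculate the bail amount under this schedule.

Base amounts from the schedule: aggravated assault $109000; drug trafficking $50000; felony vandalism $14100.
Stacking rule: highest base plus 15% of each additional charge. Highest is aggravated assault at $109000. Additional: $50000 × 15% = $7500; $14100 × 15% = $2115. Combined base = $109000 + $9615 = $118615.
Net percentage adjustment: −10% −25% = −35%. $118615 × 0.65 = $77099.75.
Offense committed while on probation or parole (+$15000 flat): $77099.75 + $15000 = $92099.75.
Verified full-time employment (−$1250 flat): $92099.75 − $1250 = $90849.75.
Rounded to the nearest dollar: $90850.

$90850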